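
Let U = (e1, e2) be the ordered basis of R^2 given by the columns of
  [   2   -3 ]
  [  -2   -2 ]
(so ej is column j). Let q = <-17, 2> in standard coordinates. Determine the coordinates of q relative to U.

<-4, 3>

Write q = c_1 e1 + c_2 e2 and solve for the c_i.
System: 2c_1 - 3c_2 = -17, -2c_1 - 2c_2 = 2; solving gives c_1 = -4, c_2 = 3.
Check: -4e1 + 3e2 = <-17, 2>.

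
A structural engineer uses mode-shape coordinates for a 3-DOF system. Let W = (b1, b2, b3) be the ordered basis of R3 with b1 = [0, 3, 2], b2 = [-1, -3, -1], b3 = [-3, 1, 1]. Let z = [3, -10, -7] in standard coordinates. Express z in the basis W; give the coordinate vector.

[-3, 0, -1]

Write z = c_1 b1 + ... + c_3 b3 and solve for the c_i.
Solving this 3x3 system gives c = (-3, 0, -1).
Check: -3b1 + 0·b2 - b3 = [3, -10, -7].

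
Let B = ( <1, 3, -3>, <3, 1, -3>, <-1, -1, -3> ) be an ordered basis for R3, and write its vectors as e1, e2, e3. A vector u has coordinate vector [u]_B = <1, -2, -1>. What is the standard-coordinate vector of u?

u = M [u]_B, where M has columns e1, ..., e3.
Carrying out the matrix-vector product, u = <-4, 2, 6>.

<-4, 2, 6>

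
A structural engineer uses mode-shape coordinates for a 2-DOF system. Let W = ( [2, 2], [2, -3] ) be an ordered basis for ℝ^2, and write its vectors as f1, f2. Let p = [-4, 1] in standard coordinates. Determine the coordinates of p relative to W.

We seek scalars with c_1 f1 + c_2 f2 = p; equivalently solve M c = p where the columns of M are f1, f2.
System: 2c_1 + 2c_2 = -4, 2c_1 - 3c_2 = 1; solving gives c_1 = -1, c_2 = -1.
Check: -f1 - f2 = [-4, 1].

[-1, -1]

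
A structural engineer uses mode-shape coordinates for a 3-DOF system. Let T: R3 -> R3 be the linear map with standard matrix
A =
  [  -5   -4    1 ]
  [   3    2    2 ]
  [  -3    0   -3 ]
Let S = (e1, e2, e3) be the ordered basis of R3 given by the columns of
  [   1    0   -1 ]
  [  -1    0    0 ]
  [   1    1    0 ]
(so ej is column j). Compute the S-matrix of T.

[[-3, -2, 3], [-3, -1, 0], [-3, -3, -2]]

Let P have columns e1, ..., e3. Then [T]_S = P^(-1) A P.
Here det P = 1, so P^(-1) is integer; computing A P first and then P^(-1)(A P) gives [[-3, -2, 3], [-3, -1, 0], [-3, -3, -2]].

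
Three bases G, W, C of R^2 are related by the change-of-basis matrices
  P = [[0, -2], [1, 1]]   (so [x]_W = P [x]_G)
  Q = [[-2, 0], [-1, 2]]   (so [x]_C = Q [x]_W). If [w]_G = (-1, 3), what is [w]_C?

(12, 10)

First [w]_W = P [w]_G = (-6, 2).
Then [w]_C = Q [w]_W = (12, 10).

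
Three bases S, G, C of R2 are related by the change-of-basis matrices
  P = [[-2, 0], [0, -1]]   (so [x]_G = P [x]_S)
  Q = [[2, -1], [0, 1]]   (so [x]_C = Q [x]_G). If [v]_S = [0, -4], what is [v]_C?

First [v]_G = P [v]_S = [0, 4].
Then [v]_C = Q [v]_G = [-4, 4].

[-4, 4]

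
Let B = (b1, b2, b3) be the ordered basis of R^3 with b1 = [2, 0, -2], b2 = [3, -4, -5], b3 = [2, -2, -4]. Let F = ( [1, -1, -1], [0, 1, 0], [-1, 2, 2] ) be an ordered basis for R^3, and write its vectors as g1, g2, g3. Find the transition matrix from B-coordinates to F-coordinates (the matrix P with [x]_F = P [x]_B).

[[2, 1, 0], [2, 1, 2], [0, -2, -2]]

Take x = bj: its B-coordinates are the j-th standard unit vector, so P e_j — column j of P — equals [bj]_F.
b1 = 2g1 + 2g2 + 0·g3, giving column 1 = [2, 2, 0]; repeating for each j gives P = [[2, 1, 0], [2, 1, 2], [0, -2, -2]].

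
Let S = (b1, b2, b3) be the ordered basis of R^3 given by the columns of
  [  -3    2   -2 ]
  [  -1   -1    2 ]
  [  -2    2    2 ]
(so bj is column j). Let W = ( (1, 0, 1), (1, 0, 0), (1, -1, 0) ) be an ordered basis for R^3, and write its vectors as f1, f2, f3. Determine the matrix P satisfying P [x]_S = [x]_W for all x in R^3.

[[-2, 2, 2], [-2, -1, -2], [1, 1, -2]]

Column j of P is [bj]_W, since P maps S-coordinates to W-coordinates.
Expressing b1 in W: b1 = -2f1 - 2f2 + f3, so column 1 of P is (-2, -2, 1).
Doing the same for each bj gives P = [[-2, 2, 2], [-2, -1, -2], [1, 1, -2]].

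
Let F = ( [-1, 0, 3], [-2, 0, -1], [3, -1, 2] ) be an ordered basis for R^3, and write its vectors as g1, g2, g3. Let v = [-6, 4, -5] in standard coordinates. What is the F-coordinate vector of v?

[0, -3, -4]

Write v = c_1 g1 + ... + c_3 g3 and solve for the c_i.
Row-reducing the augmented matrix [M | v] gives c = (0, -3, -4).
Check: 0·g1 - 3g2 - 4g3 = [-6, 4, -5].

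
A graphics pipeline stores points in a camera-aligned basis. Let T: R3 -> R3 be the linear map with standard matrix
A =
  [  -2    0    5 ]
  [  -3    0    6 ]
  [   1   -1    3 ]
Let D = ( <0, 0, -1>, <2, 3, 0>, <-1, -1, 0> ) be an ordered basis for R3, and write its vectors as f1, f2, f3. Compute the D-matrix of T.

Let P have columns f1, ..., f3. Then [T]_D = P^(-1) A P.
Here det P = -1, so P^(-1) is integer; computing A P first and then P^(-1)(A P) gives [[3, 1, 0], [-1, -2, 1], [3, 0, 0]].

[[3, 1, 0], [-1, -2, 1], [3, 0, 0]]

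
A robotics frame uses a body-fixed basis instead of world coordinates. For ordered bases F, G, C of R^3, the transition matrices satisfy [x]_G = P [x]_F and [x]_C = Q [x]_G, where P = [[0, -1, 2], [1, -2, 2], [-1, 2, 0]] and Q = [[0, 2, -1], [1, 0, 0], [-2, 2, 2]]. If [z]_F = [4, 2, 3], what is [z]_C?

[12, 4, 4]

Apply P to get G-coordinates [4, 6, 0], then Q to get C-coordinates.
The result is [z]_C = [12, 4, 4].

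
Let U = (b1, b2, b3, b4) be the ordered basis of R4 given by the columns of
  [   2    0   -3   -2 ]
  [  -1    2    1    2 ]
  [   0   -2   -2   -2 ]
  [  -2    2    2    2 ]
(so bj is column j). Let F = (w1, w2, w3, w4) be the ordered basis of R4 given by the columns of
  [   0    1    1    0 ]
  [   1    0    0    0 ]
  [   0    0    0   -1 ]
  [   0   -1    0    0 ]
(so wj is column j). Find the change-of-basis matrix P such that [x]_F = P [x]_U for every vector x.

Take x = bj: its U-coordinates are the j-th standard unit vector, so P e_j — column j of P — equals [bj]_F.
b1 = -w1 + 2w2 + 0·w3 + 0·w4, giving column 1 = <-1, 2, 0, 0>; repeating for each j gives P = [[-1, 2, 1, 2], [2, -2, -2, -2], [0, 2, -1, 0], [0, 2, 2, 2]].

[[-1, 2, 1, 2], [2, -2, -2, -2], [0, 2, -1, 0], [0, 2, 2, 2]]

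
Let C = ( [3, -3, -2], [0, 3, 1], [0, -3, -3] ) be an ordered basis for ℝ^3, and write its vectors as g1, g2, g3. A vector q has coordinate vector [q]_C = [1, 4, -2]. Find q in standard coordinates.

q = M [q]_C, where M has columns g1, ..., g3.
Carrying out the matrix-vector product, q = [3, 15, 8].

[3, 15, 8]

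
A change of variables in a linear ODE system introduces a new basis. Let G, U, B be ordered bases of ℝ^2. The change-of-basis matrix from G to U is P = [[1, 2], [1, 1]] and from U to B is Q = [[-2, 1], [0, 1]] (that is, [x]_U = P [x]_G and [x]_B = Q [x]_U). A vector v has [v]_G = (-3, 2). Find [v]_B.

(-3, -1)

Composing the changes, [v]_B = Q P [v]_G.
Q P = [[-1, -3], [1, 1]]; applying this to (-3, 2) gives (-3, -1).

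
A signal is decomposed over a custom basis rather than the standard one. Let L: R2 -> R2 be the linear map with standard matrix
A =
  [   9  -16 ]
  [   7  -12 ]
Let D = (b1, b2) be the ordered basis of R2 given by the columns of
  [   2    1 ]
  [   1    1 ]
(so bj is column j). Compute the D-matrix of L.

[[0, -2], [2, -3]]

Let P have columns b1, b2. Then [L]_D = P^(-1) A P.
Here det P = 1, so P^(-1) is integer; computing A P first and then P^(-1)(A P) gives [[0, -2], [2, -3]].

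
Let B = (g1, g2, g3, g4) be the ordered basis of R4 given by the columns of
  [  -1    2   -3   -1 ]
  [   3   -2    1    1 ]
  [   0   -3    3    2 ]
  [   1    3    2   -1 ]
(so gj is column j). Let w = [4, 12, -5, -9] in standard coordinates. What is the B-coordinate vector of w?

[4, -1, -4, 2]

We seek scalars with c_1 g1 + ... + c_4 g4 = w; equivalently solve M c = w where the columns of M are g1, ..., g4.
Row-reducing the augmented matrix [M | w] gives c = (4, -1, -4, 2).
Check: 4g1 - g2 - 4g3 + 2g4 = [4, 12, -5, -9].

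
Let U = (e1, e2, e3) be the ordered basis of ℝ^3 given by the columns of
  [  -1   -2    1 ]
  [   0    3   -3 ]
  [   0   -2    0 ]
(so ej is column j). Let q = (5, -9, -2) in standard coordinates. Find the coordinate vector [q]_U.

(-3, 1, 4)

[q]_U is the unique c with M c = q, where M has columns e1, ..., e3.
Row-reducing the augmented matrix [M | q] gives c = (-3, 1, 4).
Check: -3e1 + e2 + 4e3 = (5, -9, -2).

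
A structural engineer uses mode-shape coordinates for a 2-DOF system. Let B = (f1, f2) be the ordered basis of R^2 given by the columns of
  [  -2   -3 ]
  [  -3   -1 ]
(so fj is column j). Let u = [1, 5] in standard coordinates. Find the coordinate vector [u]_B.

[-2, 1]

Write u = c_1 f1 + c_2 f2 and solve for the c_i.
System: -2c_1 - 3c_2 = 1, -3c_1 - c_2 = 5; solving gives c_1 = -2, c_2 = 1.
Check: -2f1 + f2 = [1, 5].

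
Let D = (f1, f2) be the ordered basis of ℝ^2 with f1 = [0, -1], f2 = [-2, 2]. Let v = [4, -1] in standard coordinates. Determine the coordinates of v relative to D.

[-3, -2]

[v]_D is the unique c with M c = v, where M has columns f1, f2.
System: 0c_1 - 2c_2 = 4, -c_1 + 2c_2 = -1; solving gives c_1 = -3, c_2 = -2.
Check: -3f1 - 2f2 = [4, -1].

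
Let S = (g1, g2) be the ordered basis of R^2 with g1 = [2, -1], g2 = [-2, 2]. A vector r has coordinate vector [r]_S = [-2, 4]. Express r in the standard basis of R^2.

r = M [r]_S, where M has columns g1, g2.
Carrying out the matrix-vector product, r = [-12, 10].

[-12, 10]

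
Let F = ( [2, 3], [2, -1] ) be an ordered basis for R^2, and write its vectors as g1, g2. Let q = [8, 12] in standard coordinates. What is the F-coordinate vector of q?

[4, 0]

Write q = c_1 g1 + c_2 g2 and solve for the c_i.
System: 2c_1 + 2c_2 = 8, 3c_1 - c_2 = 12; solving gives c_1 = 4, c_2 = 0.
Check: 4g1 + 0·g2 = [8, 12].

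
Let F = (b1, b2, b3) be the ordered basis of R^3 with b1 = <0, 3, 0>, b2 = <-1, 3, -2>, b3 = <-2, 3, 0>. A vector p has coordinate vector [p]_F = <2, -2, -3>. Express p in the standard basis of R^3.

The coordinates say p = 2b1 - 2b2 - 3b3; adding the scaled basis vectors gives <8, -9, 4>.

<8, -9, 4>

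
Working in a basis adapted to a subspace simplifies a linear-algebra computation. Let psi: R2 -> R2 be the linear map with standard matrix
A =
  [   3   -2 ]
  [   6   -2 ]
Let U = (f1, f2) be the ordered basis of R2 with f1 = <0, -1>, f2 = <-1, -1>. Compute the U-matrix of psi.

[[0, 3], [-2, 1]]

The j-th column of [psi]_U is [psi(fj)]_U.
psi(f1) = A f1 = <2, 2> = 0·f1 - 2f2, so column 1 is <0, -2>.
Repeating for f2 and assembling the columns gives [[0, 3], [-2, 1]].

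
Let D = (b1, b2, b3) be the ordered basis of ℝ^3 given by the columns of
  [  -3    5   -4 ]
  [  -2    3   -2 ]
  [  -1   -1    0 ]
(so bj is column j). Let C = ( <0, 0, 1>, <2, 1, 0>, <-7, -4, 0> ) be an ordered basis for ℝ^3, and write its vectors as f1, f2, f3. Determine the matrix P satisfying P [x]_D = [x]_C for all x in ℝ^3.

Let M have columns bj and N have columns fj. Then for every x, N [x]_C = x = M [x]_D, so P = N^(-1) M.
Since det N = -1, N^(-1) has integer entries; multiplying gives P = [[-1, -1, 0], [2, -1, -2], [1, -1, 0]].

[[-1, -1, 0], [2, -1, -2], [1, -1, 0]]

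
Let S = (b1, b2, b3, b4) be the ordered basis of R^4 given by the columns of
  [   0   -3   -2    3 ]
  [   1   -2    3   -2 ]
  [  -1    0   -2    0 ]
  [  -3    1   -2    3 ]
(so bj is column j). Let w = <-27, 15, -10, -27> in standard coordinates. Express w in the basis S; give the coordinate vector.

<4, 3, 3, -4>

We seek scalars with c_1 b1 + ... + c_4 b4 = w; equivalently solve M c = w where the columns of M are b1, ..., b4.
Solving this 4x4 system gives c = (4, 3, 3, -4).
Check: 4b1 + 3b2 + 3b3 - 4b4 = <-27, 15, -10, -27>.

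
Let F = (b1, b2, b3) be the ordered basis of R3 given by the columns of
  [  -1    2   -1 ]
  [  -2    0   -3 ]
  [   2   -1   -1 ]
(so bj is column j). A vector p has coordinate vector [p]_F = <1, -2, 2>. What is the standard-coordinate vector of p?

By definition p = b1 - 2b2 + 2b3.
Summing componentwise gives <-7, -8, 2>.

<-7, -8, 2>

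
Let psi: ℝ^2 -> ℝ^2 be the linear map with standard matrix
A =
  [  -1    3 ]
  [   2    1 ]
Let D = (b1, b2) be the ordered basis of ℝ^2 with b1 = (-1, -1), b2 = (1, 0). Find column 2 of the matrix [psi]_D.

(-2, -3)

Compute psi(b2) = A b2 = (-1, 2) in standard coordinates.
Then write this in D-coordinates: solve for y in y_1 b1 + y_2 b2 = (-1, 2).
This gives y = (-2, -3), which is column 2 of [psi]_D.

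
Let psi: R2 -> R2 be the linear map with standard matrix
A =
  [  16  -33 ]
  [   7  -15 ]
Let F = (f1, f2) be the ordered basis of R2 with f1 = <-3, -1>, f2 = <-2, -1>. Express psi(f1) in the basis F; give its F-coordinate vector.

<3, 3>

Column 1 of [psi]_F is the F-coordinate vector of psi(f1).
In standard coordinates psi(f1) = A f1 = <-15, -6>.
Converting to F: <-15, -6> = 3f1 + 3f2, so the coordinate vector is <3, 3>.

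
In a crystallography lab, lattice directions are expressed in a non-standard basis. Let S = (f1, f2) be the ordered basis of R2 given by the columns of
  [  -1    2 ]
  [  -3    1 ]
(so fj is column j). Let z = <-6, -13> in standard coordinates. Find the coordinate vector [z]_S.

Write z = c_1 f1 + c_2 f2 and solve for the c_i.
System: -c_1 + 2c_2 = -6, -3c_1 + c_2 = -13; solving gives c_1 = 4, c_2 = -1.
Check: 4f1 - f2 = <-6, -13>.

<4, -1>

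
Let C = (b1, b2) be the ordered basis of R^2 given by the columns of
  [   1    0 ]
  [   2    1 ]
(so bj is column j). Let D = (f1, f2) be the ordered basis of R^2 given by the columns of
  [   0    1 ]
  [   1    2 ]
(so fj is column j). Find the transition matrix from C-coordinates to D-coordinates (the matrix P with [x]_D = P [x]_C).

Column j of P is [bj]_D, since P maps C-coordinates to D-coordinates.
Expressing b1 in D: b1 = 0·f1 + f2, so column 1 of P is <0, 1>.
Doing the same for each bj gives P = [[0, 1], [1, 0]].

[[0, 1], [1, 0]]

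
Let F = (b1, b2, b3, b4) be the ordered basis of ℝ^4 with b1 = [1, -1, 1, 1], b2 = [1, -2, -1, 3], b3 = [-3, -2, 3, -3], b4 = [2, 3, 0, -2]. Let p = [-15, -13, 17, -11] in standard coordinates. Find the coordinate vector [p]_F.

[3, -2, 4, -2]

Write p = c_1 b1 + ... + c_4 b4 and solve for the c_i.
Gaussian elimination on [M | p] yields c = (3, -2, 4, -2).
Check: 3b1 - 2b2 + 4b3 - 2b4 = [-15, -13, 17, -11].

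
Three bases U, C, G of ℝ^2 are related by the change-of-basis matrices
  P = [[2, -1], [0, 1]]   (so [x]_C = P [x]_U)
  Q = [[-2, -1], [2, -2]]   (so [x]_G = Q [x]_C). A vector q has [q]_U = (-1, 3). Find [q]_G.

(7, -16)

Apply P to get C-coordinates (-5, 3), then Q to get G-coordinates.
The result is [q]_G = (7, -16).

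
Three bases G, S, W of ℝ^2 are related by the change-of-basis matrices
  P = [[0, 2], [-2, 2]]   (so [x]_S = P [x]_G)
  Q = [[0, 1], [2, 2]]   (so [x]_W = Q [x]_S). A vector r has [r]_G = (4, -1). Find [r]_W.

First [r]_S = P [r]_G = (-2, -10).
Then [r]_W = Q [r]_S = (-10, -24).

(-10, -24)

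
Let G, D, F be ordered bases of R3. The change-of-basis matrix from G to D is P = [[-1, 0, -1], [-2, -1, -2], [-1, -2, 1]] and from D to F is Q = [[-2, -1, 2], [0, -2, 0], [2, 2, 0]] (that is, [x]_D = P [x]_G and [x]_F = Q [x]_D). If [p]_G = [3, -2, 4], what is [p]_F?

[36, 24, -38]

First [p]_D = P [p]_G = [-7, -12, 5].
Then [p]_F = Q [p]_D = [36, 24, -38].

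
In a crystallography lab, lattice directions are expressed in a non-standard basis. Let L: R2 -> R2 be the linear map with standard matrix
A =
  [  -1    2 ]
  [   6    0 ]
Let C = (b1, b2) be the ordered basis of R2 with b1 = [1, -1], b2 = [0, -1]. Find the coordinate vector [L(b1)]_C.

[-3, -3]

Column 1 of [L]_C is the C-coordinate vector of L(b1).
In standard coordinates L(b1) = A b1 = [-3, 6].
Converting to C: [-3, 6] = -3b1 - 3b2, so the coordinate vector is [-3, -3].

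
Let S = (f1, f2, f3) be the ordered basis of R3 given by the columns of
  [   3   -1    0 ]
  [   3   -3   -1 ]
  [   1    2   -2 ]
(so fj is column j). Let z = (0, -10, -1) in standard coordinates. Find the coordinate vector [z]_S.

We seek scalars with c_1 f1 + ... + c_3 f3 = z; equivalently solve M c = z where the columns of M are f1, ..., f3.
Gaussian elimination on [M | z] yields c = (1, 3, 4).
Check: f1 + 3f2 + 4f3 = (0, -10, -1).

(1, 3, 4)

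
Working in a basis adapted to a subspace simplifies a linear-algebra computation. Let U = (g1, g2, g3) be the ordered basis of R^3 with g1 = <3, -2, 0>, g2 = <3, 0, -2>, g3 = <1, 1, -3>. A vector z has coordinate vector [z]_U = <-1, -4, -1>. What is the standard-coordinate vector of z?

<-16, 1, 11>

By definition z = -g1 - 4g2 - g3.
Summing componentwise gives <-16, 1, 11>.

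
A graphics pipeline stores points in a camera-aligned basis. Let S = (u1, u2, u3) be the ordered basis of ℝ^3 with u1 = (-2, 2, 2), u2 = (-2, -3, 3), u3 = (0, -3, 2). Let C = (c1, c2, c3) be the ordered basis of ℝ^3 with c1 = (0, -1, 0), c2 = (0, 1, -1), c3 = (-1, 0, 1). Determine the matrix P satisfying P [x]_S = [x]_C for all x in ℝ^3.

[[-2, 2, 1], [0, -1, -2], [2, 2, 0]]

Column j of P is [uj]_C, since P maps S-coordinates to C-coordinates.
Expressing u1 in C: u1 = -2c1 + 0·c2 + 2c3, so column 1 of P is (-2, 0, 2).
Doing the same for each uj gives P = [[-2, 2, 1], [0, -1, -2], [2, 2, 0]].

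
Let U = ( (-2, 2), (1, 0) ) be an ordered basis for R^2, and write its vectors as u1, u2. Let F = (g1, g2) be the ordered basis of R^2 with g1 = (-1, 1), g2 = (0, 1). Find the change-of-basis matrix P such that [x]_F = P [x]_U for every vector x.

Let M have columns uj and N have columns gj. Then for every x, N [x]_F = x = M [x]_U, so P = N^(-1) M.
Since det N = -1, N^(-1) has integer entries; multiplying gives P = [[2, -1], [0, 1]].

[[2, -1], [0, 1]]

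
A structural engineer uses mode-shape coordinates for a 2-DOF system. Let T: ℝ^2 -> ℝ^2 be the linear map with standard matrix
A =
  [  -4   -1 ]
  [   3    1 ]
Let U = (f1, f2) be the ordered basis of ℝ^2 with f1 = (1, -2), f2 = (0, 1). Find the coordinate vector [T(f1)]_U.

Column 1 of [T]_U is the U-coordinate vector of T(f1).
In standard coordinates T(f1) = A f1 = (-2, 1).
Converting to U: (-2, 1) = -2f1 - 3f2, so the coordinate vector is (-2, -3).

(-2, -3)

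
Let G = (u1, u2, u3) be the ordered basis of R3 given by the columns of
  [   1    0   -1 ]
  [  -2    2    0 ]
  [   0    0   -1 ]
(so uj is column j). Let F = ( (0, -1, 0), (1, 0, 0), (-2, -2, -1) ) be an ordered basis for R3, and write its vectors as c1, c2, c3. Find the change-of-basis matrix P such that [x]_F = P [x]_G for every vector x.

Take x = uj: its G-coordinates are the j-th standard unit vector, so P e_j — column j of P — equals [uj]_F.
u1 = 2c1 + c2 + 0·c3, giving column 1 = (2, 1, 0); repeating for each j gives P = [[2, -2, -2], [1, 0, 1], [0, 0, 1]].

[[2, -2, -2], [1, 0, 1], [0, 0, 1]]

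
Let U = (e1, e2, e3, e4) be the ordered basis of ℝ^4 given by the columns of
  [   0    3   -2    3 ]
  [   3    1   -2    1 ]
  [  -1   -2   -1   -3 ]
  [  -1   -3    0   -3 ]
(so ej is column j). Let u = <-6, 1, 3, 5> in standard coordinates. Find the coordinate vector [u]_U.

<1, -2, 0, 0>

We seek scalars with c_1 e1 + ... + c_4 e4 = u; equivalently solve M c = u where the columns of M are e1, ..., e4.
Row-reducing the augmented matrix [M | u] gives c = (1, -2, 0, 0).
Check: e1 - 2e2 + 0·e3 + 0·e4 = <-6, 1, 3, 5>.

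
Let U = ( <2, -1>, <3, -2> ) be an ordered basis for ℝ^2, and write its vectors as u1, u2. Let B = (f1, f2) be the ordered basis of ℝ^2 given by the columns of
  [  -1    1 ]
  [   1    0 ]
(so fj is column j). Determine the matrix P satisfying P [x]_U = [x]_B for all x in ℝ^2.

[[-1, -2], [1, 1]]

Let M have columns uj and N have columns fj. Then for every x, N [x]_B = x = M [x]_U, so P = N^(-1) M.
Since det N = -1, N^(-1) has integer entries; multiplying gives P = [[-1, -2], [1, 1]].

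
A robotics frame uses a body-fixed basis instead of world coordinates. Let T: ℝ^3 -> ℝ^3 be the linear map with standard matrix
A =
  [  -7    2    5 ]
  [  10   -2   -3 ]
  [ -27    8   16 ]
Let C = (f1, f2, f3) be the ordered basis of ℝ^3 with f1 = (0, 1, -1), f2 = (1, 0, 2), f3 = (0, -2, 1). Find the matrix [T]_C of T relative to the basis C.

[[3, -2, 3], [-3, 3, 1], [1, -3, 1]]

The j-th column of [T]_C is [T(fj)]_C.
T(f1) = A f1 = (-3, 1, -8) = 3f1 - 3f2 + f3, so column 1 is (3, -3, 1).
Repeating for f2, f3 and assembling the columns gives [[3, -2, 3], [-3, 3, 1], [1, -3, 1]].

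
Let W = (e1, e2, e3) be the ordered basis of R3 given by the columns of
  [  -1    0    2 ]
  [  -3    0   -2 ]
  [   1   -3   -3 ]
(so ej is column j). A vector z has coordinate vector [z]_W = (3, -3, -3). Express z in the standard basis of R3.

(-9, -3, 21)

z = M [z]_W, where M has columns e1, ..., e3.
Carrying out the matrix-vector product, z = (-9, -3, 21).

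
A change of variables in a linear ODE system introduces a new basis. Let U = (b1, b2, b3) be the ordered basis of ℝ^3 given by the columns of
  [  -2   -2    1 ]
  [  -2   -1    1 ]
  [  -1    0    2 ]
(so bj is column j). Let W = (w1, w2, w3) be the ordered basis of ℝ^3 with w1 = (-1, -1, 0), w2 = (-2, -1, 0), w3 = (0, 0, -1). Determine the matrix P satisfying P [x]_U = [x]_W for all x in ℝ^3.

Column j of P is [bj]_W, since P maps U-coordinates to W-coordinates.
Expressing b1 in W: b1 = 2w1 + 0·w2 + w3, so column 1 of P is (2, 0, 1).
Doing the same for each bj gives P = [[2, 0, -1], [0, 1, 0], [1, 0, -2]].

[[2, 0, -1], [0, 1, 0], [1, 0, -2]]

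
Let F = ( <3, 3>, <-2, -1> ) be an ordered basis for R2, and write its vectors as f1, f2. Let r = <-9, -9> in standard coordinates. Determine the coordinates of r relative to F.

<-3, 0>

[r]_F is the unique c with M c = r, where M has columns f1, f2.
System: 3c_1 - 2c_2 = -9, 3c_1 - c_2 = -9; solving gives c_1 = -3, c_2 = 0.
Check: -3f1 + 0·f2 = <-9, -9>.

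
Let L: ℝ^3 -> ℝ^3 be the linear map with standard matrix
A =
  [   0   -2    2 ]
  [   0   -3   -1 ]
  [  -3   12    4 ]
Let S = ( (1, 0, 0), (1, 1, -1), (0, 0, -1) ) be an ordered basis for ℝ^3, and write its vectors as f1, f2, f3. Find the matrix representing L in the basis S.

With P the matrix whose columns are f1, ..., f3, [L]_S = P^(-1) A P.
Column by column: L(f1) = A f1 = (0, 0, -3); its S-coordinates (0, 0, 3) give column 1.
Continuing for each basis vector yields [L]_S = [[0, -2, -3], [0, -2, 1], [3, -3, 3]].

[[0, -2, -3], [0, -2, 1], [3, -3, 3]]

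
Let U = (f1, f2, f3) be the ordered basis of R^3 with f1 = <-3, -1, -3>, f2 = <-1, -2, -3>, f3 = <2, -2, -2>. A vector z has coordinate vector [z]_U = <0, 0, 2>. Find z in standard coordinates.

The coordinates say z = 0·f1 + 0·f2 + 2f3; adding the scaled basis vectors gives <4, -4, -4>.

<4, -4, -4>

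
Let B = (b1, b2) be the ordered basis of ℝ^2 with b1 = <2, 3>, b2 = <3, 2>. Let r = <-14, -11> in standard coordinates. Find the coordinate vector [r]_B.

[r]_B is the unique c with M c = r, where M has columns b1, b2.
System: 2c_1 + 3c_2 = -14, 3c_1 + 2c_2 = -11; solving gives c_1 = -1, c_2 = -4.
Check: -b1 - 4b2 = <-14, -11>.

<-1, -4>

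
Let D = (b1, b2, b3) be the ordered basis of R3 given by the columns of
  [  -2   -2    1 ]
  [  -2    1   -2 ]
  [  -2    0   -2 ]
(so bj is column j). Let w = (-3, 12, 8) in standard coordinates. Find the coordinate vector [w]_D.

[w]_D is the unique c with M c = w, where M has columns b1, ..., b3.
Row-reducing the augmented matrix [M | w] gives c = (-3, 4, -1).
Check: -3b1 + 4b2 - b3 = (-3, 12, 8).

(-3, 4, -1)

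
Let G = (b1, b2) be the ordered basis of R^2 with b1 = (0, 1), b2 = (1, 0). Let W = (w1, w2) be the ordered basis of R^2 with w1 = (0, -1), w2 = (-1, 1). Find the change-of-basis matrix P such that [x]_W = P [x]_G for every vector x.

Column j of P is [bj]_W, since P maps G-coordinates to W-coordinates.
Expressing b1 in W: b1 = -w1 + 0·w2, so column 1 of P is (-1, 0).
Doing the same for each bj gives P = [[-1, -1], [0, -1]].

[[-1, -1], [0, -1]]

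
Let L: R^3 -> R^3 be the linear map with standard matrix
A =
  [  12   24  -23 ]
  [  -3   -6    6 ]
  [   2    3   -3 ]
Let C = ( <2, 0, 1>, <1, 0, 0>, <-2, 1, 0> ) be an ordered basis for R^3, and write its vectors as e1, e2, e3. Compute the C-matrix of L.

With P the matrix whose columns are e1, ..., e3, [L]_C = P^(-1) A P.
Column by column: L(e1) = A e1 = <1, 0, 1>; its C-coordinates <1, -1, 0> give column 1.
Continuing for each basis vector yields [L]_C = [[1, 2, -1], [-1, 2, 2], [0, -3, 0]].

[[1, 2, -1], [-1, 2, 2], [0, -3, 0]]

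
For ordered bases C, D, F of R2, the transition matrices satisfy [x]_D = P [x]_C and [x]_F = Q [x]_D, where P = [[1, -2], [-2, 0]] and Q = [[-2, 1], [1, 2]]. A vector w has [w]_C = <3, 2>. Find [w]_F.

First [w]_D = P [w]_C = <-1, -6>.
Then [w]_F = Q [w]_D = <-4, -13>.

<-4, -13>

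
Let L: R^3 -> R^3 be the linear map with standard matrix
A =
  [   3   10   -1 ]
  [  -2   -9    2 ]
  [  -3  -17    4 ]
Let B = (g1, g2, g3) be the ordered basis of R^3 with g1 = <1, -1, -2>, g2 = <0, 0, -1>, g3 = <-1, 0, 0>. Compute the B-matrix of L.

[[-3, 2, -2], [0, 0, 1], [2, 1, 1]]

The j-th column of [L]_B is [L(gj)]_B.
L(g1) = A g1 = <-5, 3, 6> = -3g1 + 0·g2 + 2g3, so column 1 is <-3, 0, 2>.
Repeating for g2, g3 and assembling the columns gives [[-3, 2, -2], [0, 0, 1], [2, 1, 1]].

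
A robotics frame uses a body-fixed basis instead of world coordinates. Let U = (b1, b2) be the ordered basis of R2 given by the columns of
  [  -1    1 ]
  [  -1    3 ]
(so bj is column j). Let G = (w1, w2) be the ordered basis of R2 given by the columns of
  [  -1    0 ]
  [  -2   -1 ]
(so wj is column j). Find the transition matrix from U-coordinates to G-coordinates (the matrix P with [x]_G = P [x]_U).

[[1, -1], [-1, -1]]

Take x = bj: its U-coordinates are the j-th standard unit vector, so P e_j — column j of P — equals [bj]_G.
b1 = w1 - w2, giving column 1 = <1, -1>; repeating for each j gives P = [[1, -1], [-1, -1]].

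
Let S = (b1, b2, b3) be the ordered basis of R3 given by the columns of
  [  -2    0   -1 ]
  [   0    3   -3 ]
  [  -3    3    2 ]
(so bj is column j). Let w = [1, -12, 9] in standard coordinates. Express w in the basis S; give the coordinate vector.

[-2, -1, 3]

Write w = c_1 b1 + ... + c_3 b3 and solve for the c_i.
Solving this 3x3 system gives c = (-2, -1, 3).
Check: -2b1 - b2 + 3b3 = [1, -12, 9].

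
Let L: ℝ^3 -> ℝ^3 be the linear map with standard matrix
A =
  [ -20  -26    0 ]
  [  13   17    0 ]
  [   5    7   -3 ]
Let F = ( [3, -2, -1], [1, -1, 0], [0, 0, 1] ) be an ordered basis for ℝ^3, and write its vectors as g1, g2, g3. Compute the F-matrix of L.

The j-th column of [L]_F is [L(gj)]_F.
L(g1) = A g1 = [-8, 5, 4] = -3g1 + g2 + g3, so column 1 is [-3, 1, 1].
Repeating for g2, g3 and assembling the columns gives [[-3, 2, 0], [1, 0, 0], [1, 0, -3]].

[[-3, 2, 0], [1, 0, 0], [1, 0, -3]]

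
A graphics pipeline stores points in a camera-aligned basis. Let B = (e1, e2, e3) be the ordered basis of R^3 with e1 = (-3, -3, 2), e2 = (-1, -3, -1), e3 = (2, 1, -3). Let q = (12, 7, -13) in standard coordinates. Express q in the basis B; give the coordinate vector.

Write q = c_1 e1 + ... + c_3 e3 and solve for the c_i.
Solving this 3x3 system gives c = (-4, 2, 1).
Check: -4e1 + 2e2 + e3 = (12, 7, -13).

(-4, 2, 1)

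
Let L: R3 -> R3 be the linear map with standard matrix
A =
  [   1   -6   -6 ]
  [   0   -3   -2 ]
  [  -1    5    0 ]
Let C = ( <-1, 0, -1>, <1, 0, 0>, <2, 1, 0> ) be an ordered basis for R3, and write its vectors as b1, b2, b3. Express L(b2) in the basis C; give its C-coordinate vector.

<1, 2, 0>

Compute L(b2) = A b2 = <1, 0, -1> in standard coordinates.
Then write this in C-coordinates: solve for y in y_1 b1 + ... + y_3 b3 = <1, 0, -1>.
This gives y = <1, 2, 0>, which is column 2 of [L]_C.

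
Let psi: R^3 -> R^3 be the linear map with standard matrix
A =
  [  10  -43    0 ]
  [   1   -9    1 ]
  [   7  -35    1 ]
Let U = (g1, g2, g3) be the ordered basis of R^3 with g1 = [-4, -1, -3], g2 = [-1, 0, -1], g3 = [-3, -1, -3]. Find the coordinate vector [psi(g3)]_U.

Compute psi(g3) = A g3 = [13, 3, 11] in standard coordinates.
Then write this in U-coordinates: solve for y in y_1 g1 + ... + y_3 g3 = [13, 3, 11].
This gives y = [-2, -2, -1], which is column 3 of [psi]_U.

[-2, -2, -1]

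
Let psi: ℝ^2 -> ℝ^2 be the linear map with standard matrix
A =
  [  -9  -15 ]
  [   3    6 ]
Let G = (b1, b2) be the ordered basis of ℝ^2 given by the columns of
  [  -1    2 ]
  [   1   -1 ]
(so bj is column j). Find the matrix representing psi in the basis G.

[[0, -3], [-3, -3]]

The j-th column of [psi]_G is [psi(bj)]_G.
psi(b1) = A b1 = <-6, 3> = 0·b1 - 3b2, so column 1 is <0, -3>.
Repeating for b2 and assembling the columns gives [[0, -3], [-3, -3]].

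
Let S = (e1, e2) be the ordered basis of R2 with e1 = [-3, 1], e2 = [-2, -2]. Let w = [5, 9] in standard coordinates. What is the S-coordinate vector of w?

[1, -4]

Write w = c_1 e1 + c_2 e2 and solve for the c_i.
System: -3c_1 - 2c_2 = 5, c_1 - 2c_2 = 9; solving gives c_1 = 1, c_2 = -4.
Check: e1 - 4e2 = [5, 9].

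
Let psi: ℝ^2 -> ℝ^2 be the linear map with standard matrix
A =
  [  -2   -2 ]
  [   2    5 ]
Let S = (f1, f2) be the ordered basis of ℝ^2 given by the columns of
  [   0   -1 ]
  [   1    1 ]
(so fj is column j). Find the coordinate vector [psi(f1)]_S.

(3, 2)

Compute psi(f1) = A f1 = (-2, 5) in standard coordinates.
Then write this in S-coordinates: solve for y in y_1 f1 + y_2 f2 = (-2, 5).
This gives y = (3, 2), which is column 1 of [psi]_S.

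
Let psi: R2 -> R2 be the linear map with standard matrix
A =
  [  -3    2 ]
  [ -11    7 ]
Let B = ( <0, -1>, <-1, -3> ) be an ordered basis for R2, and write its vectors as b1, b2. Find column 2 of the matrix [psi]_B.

Column 2 of [psi]_B is the B-coordinate vector of psi(b2).
In standard coordinates psi(b2) = A b2 = <-3, -10>.
Converting to B: <-3, -10> = b1 + 3b2, so the coordinate vector is <1, 3>.

<1, 3>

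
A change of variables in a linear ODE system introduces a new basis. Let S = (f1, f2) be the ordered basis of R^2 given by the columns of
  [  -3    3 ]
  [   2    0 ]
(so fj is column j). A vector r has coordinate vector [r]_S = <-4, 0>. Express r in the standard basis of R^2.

By definition r = -4f1 + 0·f2.
Summing componentwise gives <12, -8>.

<12, -8>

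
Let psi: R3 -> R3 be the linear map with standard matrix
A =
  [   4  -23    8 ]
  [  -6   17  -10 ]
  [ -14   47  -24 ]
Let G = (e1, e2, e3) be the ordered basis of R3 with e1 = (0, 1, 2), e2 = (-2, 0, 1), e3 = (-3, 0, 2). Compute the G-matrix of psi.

[[-3, 2, -2], [-1, 0, -2], [3, 0, 0]]

The j-th column of [psi]_G is [psi(ej)]_G.
psi(e1) = A e1 = (-7, -3, -1) = -3e1 - e2 + 3e3, so column 1 is (-3, -1, 3).
Repeating for e2, e3 and assembling the columns gives [[-3, 2, -2], [-1, 0, -2], [3, 0, 0]].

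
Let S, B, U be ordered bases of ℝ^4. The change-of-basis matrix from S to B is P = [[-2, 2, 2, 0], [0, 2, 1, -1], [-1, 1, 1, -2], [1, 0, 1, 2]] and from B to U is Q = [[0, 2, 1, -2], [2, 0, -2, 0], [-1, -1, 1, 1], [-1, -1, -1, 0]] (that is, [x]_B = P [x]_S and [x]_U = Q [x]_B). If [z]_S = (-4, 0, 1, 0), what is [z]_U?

(13, 10, -9, -16)

Composing the changes, [z]_U = Q P [z]_S.
Q P = [[-3, 5, 1, -8], [-2, 2, 2, 4], [2, -3, -1, 1], [3, -5, -4, 3]]; applying this to (-4, 0, 1, 0) gives (13, 10, -9, -16).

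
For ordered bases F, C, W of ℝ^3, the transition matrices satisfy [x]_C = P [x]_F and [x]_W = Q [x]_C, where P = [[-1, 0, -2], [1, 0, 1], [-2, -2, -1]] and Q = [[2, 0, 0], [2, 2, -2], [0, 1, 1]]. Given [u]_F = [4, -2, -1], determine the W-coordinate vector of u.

[-4, 8, 0]

First [u]_C = P [u]_F = [-2, 3, -3].
Then [u]_W = Q [u]_C = [-4, 8, 0].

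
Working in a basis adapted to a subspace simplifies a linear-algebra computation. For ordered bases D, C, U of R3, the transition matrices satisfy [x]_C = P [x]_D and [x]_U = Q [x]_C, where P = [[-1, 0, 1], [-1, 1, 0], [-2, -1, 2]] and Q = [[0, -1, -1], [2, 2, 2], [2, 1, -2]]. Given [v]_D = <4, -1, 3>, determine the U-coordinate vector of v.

<6, -14, -5>

Composing the changes, [v]_U = Q P [v]_D.
Q P = [[3, 0, -2], [-8, 0, 6], [1, 3, -2]]; applying this to <4, -1, 3> gives <6, -14, -5>.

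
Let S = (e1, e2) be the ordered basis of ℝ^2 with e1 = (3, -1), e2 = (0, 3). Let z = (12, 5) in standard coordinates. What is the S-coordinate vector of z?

Write z = c_1 e1 + c_2 e2 and solve for the c_i.
System: 3c_1 + 0c_2 = 12, -c_1 + 3c_2 = 5; solving gives c_1 = 4, c_2 = 3.
Check: 4e1 + 3e2 = (12, 5).

(4, 3)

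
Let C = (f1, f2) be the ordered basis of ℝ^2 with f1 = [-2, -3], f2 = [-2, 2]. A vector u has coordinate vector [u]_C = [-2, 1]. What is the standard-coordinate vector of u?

[2, 8]

The coordinates say u = -2f1 + f2; adding the scaled basis vectors gives [2, 8].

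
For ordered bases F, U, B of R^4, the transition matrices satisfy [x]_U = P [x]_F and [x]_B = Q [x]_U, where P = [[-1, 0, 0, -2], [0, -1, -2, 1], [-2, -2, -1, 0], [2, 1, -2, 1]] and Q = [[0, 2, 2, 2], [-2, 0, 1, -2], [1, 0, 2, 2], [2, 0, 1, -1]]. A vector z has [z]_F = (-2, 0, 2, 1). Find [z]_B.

(-16, 16, -10, 9)

First [z]_U = P [z]_F = (0, -3, 2, -7).
Then [z]_B = Q [z]_U = (-16, 16, -10, 9).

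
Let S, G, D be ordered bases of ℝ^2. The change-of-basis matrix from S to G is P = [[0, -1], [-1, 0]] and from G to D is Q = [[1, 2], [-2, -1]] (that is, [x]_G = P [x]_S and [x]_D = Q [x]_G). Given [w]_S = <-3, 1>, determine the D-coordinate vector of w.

<5, -1>

First [w]_G = P [w]_S = <-1, 3>.
Then [w]_D = Q [w]_G = <5, -1>.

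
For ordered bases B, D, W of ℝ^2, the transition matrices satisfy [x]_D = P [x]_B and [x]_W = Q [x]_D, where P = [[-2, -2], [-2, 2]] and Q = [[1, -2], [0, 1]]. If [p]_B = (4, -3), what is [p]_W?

First [p]_D = P [p]_B = (-2, -14).
Then [p]_W = Q [p]_D = (26, -14).

(26, -14)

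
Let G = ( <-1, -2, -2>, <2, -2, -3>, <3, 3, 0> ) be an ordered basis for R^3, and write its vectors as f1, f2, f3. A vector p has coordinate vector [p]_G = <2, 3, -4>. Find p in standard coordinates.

By definition p = 2f1 + 3f2 - 4f3.
Summing componentwise gives <-8, -22, -13>.

<-8, -22, -13>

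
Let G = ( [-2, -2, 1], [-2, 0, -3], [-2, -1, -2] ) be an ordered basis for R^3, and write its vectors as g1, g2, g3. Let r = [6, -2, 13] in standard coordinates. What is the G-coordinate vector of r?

[1, -4, 0]

Write r = c_1 g1 + ... + c_3 g3 and solve for the c_i.
Gaussian elimination on [M | r] yields c = (1, -4, 0).
Check: g1 - 4g2 + 0·g3 = [6, -2, 13].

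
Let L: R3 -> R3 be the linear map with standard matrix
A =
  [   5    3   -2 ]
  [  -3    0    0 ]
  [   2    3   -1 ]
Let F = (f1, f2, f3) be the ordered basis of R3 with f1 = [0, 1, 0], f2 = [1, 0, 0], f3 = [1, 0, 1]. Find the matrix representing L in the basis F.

With P the matrix whose columns are f1, ..., f3, [L]_F = P^(-1) A P.
Column by column: L(f1) = A f1 = [3, 0, 3]; its F-coordinates [0, 0, 3] give column 1.
Continuing for each basis vector yields [L]_F = [[0, -3, -3], [0, 3, 2], [3, 2, 1]].

[[0, -3, -3], [0, 3, 2], [3, 2, 1]]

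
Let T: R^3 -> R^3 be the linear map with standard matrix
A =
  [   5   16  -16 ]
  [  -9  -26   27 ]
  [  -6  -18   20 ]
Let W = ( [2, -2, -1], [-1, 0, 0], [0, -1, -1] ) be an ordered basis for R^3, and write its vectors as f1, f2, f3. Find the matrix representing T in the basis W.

[[-3, -3, -1], [0, -1, -2], [-1, -3, 3]]

With P the matrix whose columns are f1, ..., f3, [T]_W = P^(-1) A P.
Column by column: T(f1) = A f1 = [-6, 7, 4]; its W-coordinates [-3, 0, -1] give column 1.
Continuing for each basis vector yields [T]_W = [[-3, -3, -1], [0, -1, -2], [-1, -3, 3]].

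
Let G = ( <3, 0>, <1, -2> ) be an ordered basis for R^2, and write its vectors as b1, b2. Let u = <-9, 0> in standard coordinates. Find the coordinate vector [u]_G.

<-3, 0>

We seek scalars with c_1 b1 + c_2 b2 = u; equivalently solve M c = u where the columns of M are b1, b2.
System: 3c_1 + c_2 = -9, 0c_1 - 2c_2 = 0; solving gives c_1 = -3, c_2 = 0.
Check: -3b1 + 0·b2 = <-9, 0>.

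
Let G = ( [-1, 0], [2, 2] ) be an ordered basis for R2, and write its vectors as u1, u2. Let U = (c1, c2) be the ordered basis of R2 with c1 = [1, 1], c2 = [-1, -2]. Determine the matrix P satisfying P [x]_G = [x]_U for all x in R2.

[[-2, 2], [-1, 0]]

Take x = uj: its G-coordinates are the j-th standard unit vector, so P e_j — column j of P — equals [uj]_U.
u1 = -2c1 - c2, giving column 1 = [-2, -1]; repeating for each j gives P = [[-2, 2], [-1, 0]].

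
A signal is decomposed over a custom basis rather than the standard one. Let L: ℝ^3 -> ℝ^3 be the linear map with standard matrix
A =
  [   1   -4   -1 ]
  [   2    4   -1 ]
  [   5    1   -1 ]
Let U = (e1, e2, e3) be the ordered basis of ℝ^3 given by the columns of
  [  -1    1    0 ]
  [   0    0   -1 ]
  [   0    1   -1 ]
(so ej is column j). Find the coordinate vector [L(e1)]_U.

(-2, -3, 2)

Column 1 of [L]_U is the U-coordinate vector of L(e1).
In standard coordinates L(e1) = A e1 = (-1, -2, -5).
Converting to U: (-1, -2, -5) = -2e1 - 3e2 + 2e3, so the coordinate vector is (-2, -3, 2).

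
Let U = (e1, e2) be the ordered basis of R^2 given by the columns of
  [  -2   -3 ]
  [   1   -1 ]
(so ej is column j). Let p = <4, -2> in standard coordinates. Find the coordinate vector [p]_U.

<-2, 0>

We seek scalars with c_1 e1 + c_2 e2 = p; equivalently solve M c = p where the columns of M are e1, e2.
System: -2c_1 - 3c_2 = 4, c_1 - c_2 = -2; solving gives c_1 = -2, c_2 = 0.
Check: -2e1 + 0·e2 = <4, -2>.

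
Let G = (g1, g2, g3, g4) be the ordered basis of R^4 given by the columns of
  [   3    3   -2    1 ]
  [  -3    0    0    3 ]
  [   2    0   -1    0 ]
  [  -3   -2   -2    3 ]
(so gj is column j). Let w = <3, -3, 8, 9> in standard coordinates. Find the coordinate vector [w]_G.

<3, -4, -2, 2>

Write w = c_1 g1 + ... + c_4 g4 and solve for the c_i.
Gaussian elimination on [M | w] yields c = (3, -4, -2, 2).
Check: 3g1 - 4g2 - 2g3 + 2g4 = <3, -3, 8, 9>.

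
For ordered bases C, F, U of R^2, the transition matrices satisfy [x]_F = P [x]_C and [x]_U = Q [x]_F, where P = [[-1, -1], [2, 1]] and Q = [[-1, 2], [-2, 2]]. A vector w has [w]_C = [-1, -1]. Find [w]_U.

[-8, -10]

Composing the changes, [w]_U = Q P [w]_C.
Q P = [[5, 3], [6, 4]]; applying this to [-1, -1] gives [-8, -10].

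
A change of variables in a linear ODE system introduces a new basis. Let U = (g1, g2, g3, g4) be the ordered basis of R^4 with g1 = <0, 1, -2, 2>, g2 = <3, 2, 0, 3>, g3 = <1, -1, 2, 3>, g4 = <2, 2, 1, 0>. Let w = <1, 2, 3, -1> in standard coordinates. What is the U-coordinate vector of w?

[w]_U is the unique c with M c = w, where M has columns g1, ..., g4.
Gaussian elimination on [M | w] yields c = (1, -2, 1, 3).
Check: g1 - 2g2 + g3 + 3g4 = <1, 2, 3, -1>.

<1, -2, 1, 3>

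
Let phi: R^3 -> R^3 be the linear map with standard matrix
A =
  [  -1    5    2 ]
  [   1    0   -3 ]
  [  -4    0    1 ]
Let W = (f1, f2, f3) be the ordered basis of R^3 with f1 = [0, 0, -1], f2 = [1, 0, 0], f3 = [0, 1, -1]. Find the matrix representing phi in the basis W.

Let P have columns f1, ..., f3. Then [phi]_W = P^(-1) A P.
Here det P = -1, so P^(-1) is integer; computing A P first and then P^(-1)(A P) gives [[-2, 3, -2], [-2, -1, 3], [3, 1, 3]].

[[-2, 3, -2], [-2, -1, 3], [3, 1, 3]]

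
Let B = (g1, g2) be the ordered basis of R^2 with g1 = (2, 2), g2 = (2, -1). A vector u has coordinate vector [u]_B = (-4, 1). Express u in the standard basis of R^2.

(-6, -9)

By definition u = -4g1 + g2.
Summing componentwise gives (-6, -9).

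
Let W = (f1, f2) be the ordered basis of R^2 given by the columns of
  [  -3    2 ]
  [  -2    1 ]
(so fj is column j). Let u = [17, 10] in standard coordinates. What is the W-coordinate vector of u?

[u]_W is the unique c with M c = u, where M has columns f1, f2.
System: -3c_1 + 2c_2 = 17, -2c_1 + c_2 = 10; solving gives c_1 = -3, c_2 = 4.
Check: -3f1 + 4f2 = [17, 10].

[-3, 4]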